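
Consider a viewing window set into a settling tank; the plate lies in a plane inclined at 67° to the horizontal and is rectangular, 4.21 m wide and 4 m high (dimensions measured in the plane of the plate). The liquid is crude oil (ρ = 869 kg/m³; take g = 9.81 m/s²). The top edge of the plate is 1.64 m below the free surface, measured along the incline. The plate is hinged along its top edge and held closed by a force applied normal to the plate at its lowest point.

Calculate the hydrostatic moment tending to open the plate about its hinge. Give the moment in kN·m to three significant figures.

γ = ρg = 869 × 9.81 / 1000 = 8.52489 kN/m³.
Let θ = 67° be the plate's angle to the horizontal; measure y along the incline from where the plane meets the free surface. Vertical depth h = y·sinθ with sinθ = 0.920505.
The centroid lies 4/2 = 2 m below the top edge, so y_c = 1.64 + 2 = 3.64 m and h_c = 3.64 × 0.920505 = 3.35064 m.
A = 4.21 × 4 = 16.84 m².
Resultant F = γ·h_c·A = 8.52489 × 3.35064 × 16.84 = 481.015 kN.
I_c = b·h³/12 = 4.21 × 4³/12 = 22.4533 m⁴.
Centre of pressure: y_p = y_c + I_c/(y_c·A) = 3.64 + 22.4533/(3.64 × 16.84) = 3.64 + 0.3663 = 4.0063 m along the plane.
The resultant acts 2 + 0.3663 = 2.3663 m (along the plate) below the hinge at the top edge, so the moment about the hinge is M = F × 2.3663 = 481.015 × 2.3663 = 1138.23 kN·m.

M ≈ 1140 kN·m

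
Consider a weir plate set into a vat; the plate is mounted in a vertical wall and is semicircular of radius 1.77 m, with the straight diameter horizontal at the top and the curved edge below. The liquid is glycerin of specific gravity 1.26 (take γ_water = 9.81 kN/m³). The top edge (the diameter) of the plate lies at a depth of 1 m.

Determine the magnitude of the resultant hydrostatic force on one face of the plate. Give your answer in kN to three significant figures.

F ≈ 107 kN

γ = 1.26 × 9.81 = 12.3606 kN/m³.
The centroid of a semicircle lies 4r/(3π) = 0.751211 m from the diameter, here below the top edge, so the centroid depth is h_c = 1 + 0.751211 = 1.75121 m.
A = πr²/2 = π × 1.77²/2 = 4.92115 m².
Resultant F = γ·h_c·A = 12.3606 × 1.75121 × 4.92115 = 106.523 kN.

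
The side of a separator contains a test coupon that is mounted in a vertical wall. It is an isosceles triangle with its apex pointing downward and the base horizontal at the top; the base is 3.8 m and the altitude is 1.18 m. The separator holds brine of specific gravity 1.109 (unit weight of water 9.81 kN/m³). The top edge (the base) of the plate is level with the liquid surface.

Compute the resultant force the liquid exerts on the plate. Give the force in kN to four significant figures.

γ = 1.109 × 9.81 = 10.87929 kN/m³.
With the apex down, the centroid sits h/3 = 1.18/3 = 0.393333 m below the base (the top edge), so the centroid depth is h_c = 0.393333 m.
A = ½ × 3.8 × 1.18 = 2.242 m².
Resultant F = γ·h_c·A = 10.87929 × 0.393333 × 2.242 = 9.59393 kN.

F ≈ 9.594 kN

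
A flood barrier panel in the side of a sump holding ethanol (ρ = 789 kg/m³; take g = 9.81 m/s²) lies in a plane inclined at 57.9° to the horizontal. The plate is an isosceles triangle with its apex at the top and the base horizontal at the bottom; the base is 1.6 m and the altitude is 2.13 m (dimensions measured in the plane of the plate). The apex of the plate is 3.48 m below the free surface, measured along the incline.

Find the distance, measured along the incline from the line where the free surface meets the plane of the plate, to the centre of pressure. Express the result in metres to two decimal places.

γ = ρg = 789 × 9.81 / 1000 = 7.74009 kN/m³.
Let θ = 57.9° be the plate's angle to the horizontal; measure y along the incline from where the plane meets the free surface. Vertical depth h = y·sinθ with sinθ = 0.847122.
With the apex up, the centroid sits 2h/3 = 2 × 2.13/3 = 1.42 m below the apex, so y_c = 3.48 + 1.42 = 4.9 m and h_c = 4.9 × 0.847122 = 4.1509 m.
A = ½ × 1.6 × 2.13 = 1.704 m².
Resultant F = γ·h_c·A = 7.74009 × 4.1509 × 1.704 = 54.7467 kN.
I_c = b·h³/36 = 1.6 × 2.13³/36 = 0.429493 m⁴.
Centre of pressure: y_p = y_c + I_c/(y_c·A) = 4.9 + 0.429493/(4.9 × 1.704) = 4.9 + 0.0514388 = 4.95144 m along the plane.

y_p = 4.95 m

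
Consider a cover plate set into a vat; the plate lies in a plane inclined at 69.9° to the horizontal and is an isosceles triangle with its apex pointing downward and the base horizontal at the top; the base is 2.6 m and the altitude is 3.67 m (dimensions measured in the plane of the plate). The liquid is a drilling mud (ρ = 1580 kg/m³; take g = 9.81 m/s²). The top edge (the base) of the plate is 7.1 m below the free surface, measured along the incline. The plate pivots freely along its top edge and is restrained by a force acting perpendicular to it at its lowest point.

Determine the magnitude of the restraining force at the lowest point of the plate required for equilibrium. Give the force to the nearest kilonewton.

γ = ρg = 1580 × 9.81 / 1000 = 15.4998 kN/m³.
Let θ = 69.9° be the plate's angle to the horizontal; measure y along the incline from where the plane meets the free surface. Vertical depth h = y·sinθ with sinθ = 0.939094.
With the apex down, the centroid sits h/3 = 3.67/3 = 1.22333 m below the base (the top edge), so y_c = 7.1 + 1.22333 = 8.32333 m and h_c = 8.32333 × 0.939094 = 7.81639 m.
A = ½ × 2.6 × 3.67 = 4.771 m².
Resultant F = γ·h_c·A = 15.4998 × 7.81639 × 4.771 = 578.018 kN.
I_c = b·h³/36 = 2.6 × 3.67³/36 = 3.57001 m⁴.
Centre of pressure: y_p = y_c + I_c/(y_c·A) = 8.32333 + 3.57001/(8.32333 × 4.771) = 8.32333 + 0.0899007 = 8.41323 m along the plane.
The resultant acts 1.22333 + 0.0899007 = 1.31323 m (along the plate) below the hinge at the top edge, so the moment about the hinge is M = F × 1.31323 = 578.018 × 1.31323 = 759.071 kN·m.
A normal force at the bottom, 3.67 m from the hinge, must supply this moment: P = 759.071/3.67 = 206.831 kN.

P ≈ 207 kN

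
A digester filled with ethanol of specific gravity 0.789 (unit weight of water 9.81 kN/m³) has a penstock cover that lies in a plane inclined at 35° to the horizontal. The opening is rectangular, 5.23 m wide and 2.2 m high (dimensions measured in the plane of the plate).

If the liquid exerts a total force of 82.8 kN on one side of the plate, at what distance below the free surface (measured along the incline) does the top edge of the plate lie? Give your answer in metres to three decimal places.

y_top ≈ 0.521 m

γ = 0.789 × 9.81 = 7.74009 kN/m³.
A = 5.23 × 2.2 = 11.506 m².
From F = γ·h_c·A, the centroid depth is h_c = 82.8/(7.74009 × 11.506) = 0.929737 m.
Let θ = 35° be the plate's angle to the horizontal; measure y along the incline from where the plane meets the free surface. Vertical depth h = y·sinθ with sinθ = 0.573576.
Along the incline, y_c = h_c/sinθ = 0.929737/0.573576 = 1.62095 m.
The centroid lies 2.2/2 = 1.1 m below the top edge, so the top edge sits at y_top = 1.62095 − 1.1 = 0.52095 m along the incline.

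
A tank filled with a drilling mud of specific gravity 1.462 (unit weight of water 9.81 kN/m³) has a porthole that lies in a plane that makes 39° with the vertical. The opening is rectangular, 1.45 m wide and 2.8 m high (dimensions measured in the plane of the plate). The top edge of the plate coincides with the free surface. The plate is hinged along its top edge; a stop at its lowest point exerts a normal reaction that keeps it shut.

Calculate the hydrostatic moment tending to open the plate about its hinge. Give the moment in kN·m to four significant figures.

γ = 1.462 × 9.81 = 14.34222 kN/m³.
The plate makes 39° with the vertical, i.e. θ = 90° − 39° = 51° to the horizontal. Measuring y along the incline from the free-surface line, vertical depth h = y·sinθ with sinθ = 0.777146.
The centroid lies 2.8/2 = 1.4 m below the top edge, so y_c = 1.4 m and h_c = 1.4 × 0.777146 = 1.088 m.
A = 1.45 × 2.8 = 4.06 m².
Resultant F = γ·h_c·A = 14.34222 × 1.088 × 4.06 = 63.3536 kN.
I_c = b·h³/12 = 1.45 × 2.8³/12 = 2.65253 m⁴.
Centre of pressure: y_p = y_c + I_c/(y_c·A) = 1.4 + 2.65253/(1.4 × 4.06) = 1.4 + 0.466666 = 1.86667 m along the plane.
The resultant acts 1.4 + 0.466666 = 1.86667 m (along the plate) below the hinge at the top edge, so the moment about the hinge is M = F × 1.86667 = 63.3536 × 1.86667 = 118.26 kN·m.

M ≈ 118.3 kN·m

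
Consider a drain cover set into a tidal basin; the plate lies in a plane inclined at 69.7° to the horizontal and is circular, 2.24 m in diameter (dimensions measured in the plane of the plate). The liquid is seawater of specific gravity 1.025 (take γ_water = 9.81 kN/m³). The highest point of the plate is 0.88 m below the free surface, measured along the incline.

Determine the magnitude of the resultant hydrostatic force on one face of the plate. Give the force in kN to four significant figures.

γ = 1.025 × 9.81 = 10.05525 kN/m³.
Let θ = 69.7° be the plate's angle to the horizontal; measure y along the incline from where the plane meets the free surface. Vertical depth h = y·sinθ with sinθ = 0.937889.
The centroid is at the centre, 1.12 m below the top of the plate, so y_c = 0.88 + 1.12 = 2 m and h_c = 2 × 0.937889 = 1.87578 m.
A = π(1.12)² = 3.94081 m².
Resultant F = γ·h_c·A = 10.05525 × 1.87578 × 3.94081 = 74.3293 kN.

F ≈ 74.33 kN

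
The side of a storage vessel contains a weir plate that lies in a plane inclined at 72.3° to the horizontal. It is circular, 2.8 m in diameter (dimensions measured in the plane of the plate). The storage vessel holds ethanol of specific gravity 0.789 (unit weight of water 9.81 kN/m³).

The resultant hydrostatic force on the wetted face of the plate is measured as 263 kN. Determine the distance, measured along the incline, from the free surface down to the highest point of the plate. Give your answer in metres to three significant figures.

y_top ≈ 4.39 m

γ = 0.789 × 9.81 = 7.74009 kN/m³.
A = π(1.4)² = 6.15752 m².
From F = γ·h_c·A, the centroid depth is h_c = 263/(7.74009 × 6.15752) = 5.51828 m.
Let θ = 72.3° be the plate's angle to the horizontal; measure y along the incline from where the plane meets the free surface. Vertical depth h = y·sinθ with sinθ = 0.952661.
Along the incline, y_c = h_c/sinθ = 5.51828/0.952661 = 5.79249 m.
The centroid is at the centre, 1.4 m below the top of the plate, so the highest point sits at y_top = 5.79249 − 1.4 = 4.39249 m along the incline.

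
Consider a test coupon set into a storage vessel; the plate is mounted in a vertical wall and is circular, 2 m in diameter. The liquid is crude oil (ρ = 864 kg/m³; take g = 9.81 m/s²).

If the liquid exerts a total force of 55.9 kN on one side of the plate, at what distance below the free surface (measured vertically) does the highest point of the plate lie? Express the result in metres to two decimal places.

γ = ρg = 864 × 9.81 / 1000 = 8.47584 kN/m³.
A = π(1)² = 3.14159 m².
From F = γ·h_c·A, the centroid depth is h_c = 55.9/(8.47584 × 3.14159) = 2.09932 m.
The centroid is at the centre, 1 m below the top of the plate, so the highest point sits at h_top = 2.09932 − 1 = 1.09932 m below the surface.

d_top ≈ 1.10 m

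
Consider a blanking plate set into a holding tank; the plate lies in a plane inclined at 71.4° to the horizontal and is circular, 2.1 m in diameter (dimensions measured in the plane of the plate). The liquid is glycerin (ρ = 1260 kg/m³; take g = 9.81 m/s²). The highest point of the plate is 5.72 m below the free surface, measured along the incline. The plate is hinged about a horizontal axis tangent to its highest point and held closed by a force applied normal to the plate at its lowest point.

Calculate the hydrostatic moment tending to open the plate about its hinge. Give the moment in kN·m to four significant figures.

M ≈ 299.6 kN·m

γ = ρg = 1260 × 9.81 / 1000 = 12.3606 kN/m³.
Let θ = 71.4° be the plate's angle to the horizontal; measure y along the incline from where the plane meets the free surface. Vertical depth h = y·sinθ with sinθ = 0.947768.
The centroid is at the centre, 1.05 m below the top of the plate, so y_c = 5.72 + 1.05 = 6.77 m and h_c = 6.77 × 0.947768 = 6.41639 m.
A = π(1.05)² = 3.46361 m².
Resultant F = γ·h_c·A = 12.3606 × 6.41639 × 3.46361 = 274.7 kN.
I_c = πr⁴/4 = π × 1.05⁴/4 = 0.954656 m⁴.
Centre of pressure: y_p = y_c + I_c/(y_c·A) = 6.77 + 0.954656/(6.77 × 3.46361) = 6.77 + 0.0407126 = 6.81071 m along the plane.
The resultant acts 1.05 + 0.0407126 = 1.09071 m (along the plate) below the hinge at the top edge, so the moment about the hinge is M = F × 1.09071 = 274.7 × 1.09071 = 299.618 kN·m.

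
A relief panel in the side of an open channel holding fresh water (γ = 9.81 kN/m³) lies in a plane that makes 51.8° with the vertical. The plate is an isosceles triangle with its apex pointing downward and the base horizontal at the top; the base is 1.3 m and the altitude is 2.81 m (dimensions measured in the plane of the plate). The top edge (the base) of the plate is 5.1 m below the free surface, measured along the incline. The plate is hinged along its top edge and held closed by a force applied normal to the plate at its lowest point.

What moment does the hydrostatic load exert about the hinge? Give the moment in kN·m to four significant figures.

γ = 9.81 kN/m³.
The plate makes 51.8° with the vertical, i.e. θ = 90° − 51.8° = 38.2° to the horizontal. Measuring y along the incline from the free-surface line, vertical depth h = y·sinθ with sinθ = 0.618408.
With the apex down, the centroid sits h/3 = 2.81/3 = 0.936667 m below the base (the top edge), so y_c = 5.1 + 0.936667 = 6.03667 m and h_c = 6.03667 × 0.618408 = 3.73313 m.
A = ½ × 1.3 × 2.81 = 1.8265 m².
Resultant F = γ·h_c·A = 9.81 × 3.73313 × 1.8265 = 66.8901 kN.
I_c = b·h³/36 = 1.3 × 2.81³/36 = 0.801235 m⁴.
Centre of pressure: y_p = y_c + I_c/(y_c·A) = 6.03667 + 0.801235/(6.03667 × 1.8265) = 6.03667 + 0.0726679 = 6.10934 m along the plane.
The resultant acts 0.936667 + 0.0726679 = 1.00933 m (along the plate) below the hinge at the top edge, so the moment about the hinge is M = F × 1.00933 = 66.8901 × 1.00933 = 67.5142 kN·m.

M ≈ 67.51 kN·m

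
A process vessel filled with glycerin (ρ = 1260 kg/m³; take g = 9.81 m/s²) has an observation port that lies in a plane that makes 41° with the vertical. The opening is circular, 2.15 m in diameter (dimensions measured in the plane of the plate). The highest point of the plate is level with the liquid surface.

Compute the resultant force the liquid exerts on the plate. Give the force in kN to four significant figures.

F ≈ 36.41 kN

γ = ρg = 1260 × 9.81 / 1000 = 12.3606 kN/m³.
The plate makes 41° with the vertical, i.e. θ = 90° − 41° = 49° to the horizontal. Measuring y along the incline from the free-surface line, vertical depth h = y·sinθ with sinθ = 0.754710.
The centroid is at the centre, 1.075 m below the top of the plate, so y_c = 1.075 m and h_c = 1.075 × 0.754710 = 0.811313 m.
A = π(1.075)² = 3.6305 m².
Resultant F = γ·h_c·A = 12.3606 × 0.811313 × 3.6305 = 36.4078 kN.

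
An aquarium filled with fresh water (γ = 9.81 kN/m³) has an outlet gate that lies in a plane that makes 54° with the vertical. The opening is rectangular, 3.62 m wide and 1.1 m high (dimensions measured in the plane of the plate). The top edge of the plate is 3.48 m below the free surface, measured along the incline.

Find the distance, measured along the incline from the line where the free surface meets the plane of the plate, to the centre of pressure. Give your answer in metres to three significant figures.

y_p = 4.06 m

γ = 9.81 kN/m³.
The plate makes 54° with the vertical, i.e. θ = 90° − 54° = 36° to the horizontal. Measuring y along the incline from the free-surface line, vertical depth h = y·sinθ with sinθ = 0.587785.
The centroid lies 1.1/2 = 0.55 m below the top edge, so y_c = 3.48 + 0.55 = 4.03 m and h_c = 4.03 × 0.587785 = 2.36877 m.
A = 3.62 × 1.1 = 3.982 m².
Resultant F = γ·h_c·A = 9.81 × 2.36877 × 3.982 = 92.5323 kN.
I_c = b·h³/12 = 3.62 × 1.1³/12 = 0.401518 m⁴.
Centre of pressure: y_p = y_c + I_c/(y_c·A) = 4.03 + 0.401518/(4.03 × 3.982) = 4.03 + 0.0250207 = 4.05502 m along the plane.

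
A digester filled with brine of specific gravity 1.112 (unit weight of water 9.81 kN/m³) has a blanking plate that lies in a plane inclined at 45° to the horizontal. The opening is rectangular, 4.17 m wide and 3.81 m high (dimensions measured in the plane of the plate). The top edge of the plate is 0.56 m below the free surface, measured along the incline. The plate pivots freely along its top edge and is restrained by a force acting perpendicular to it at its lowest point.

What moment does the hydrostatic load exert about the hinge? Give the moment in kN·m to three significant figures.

M ≈ 724 kN·m

γ = 1.112 × 9.81 = 10.90872 kN/m³.
Let θ = 45° be the plate's angle to the horizontal; measure y along the incline from where the plane meets the free surface. Vertical depth h = y·sinθ with sinθ = 0.707107.
The centroid lies 3.81/2 = 1.905 m below the top edge, so y_c = 0.56 + 1.905 = 2.465 m and h_c = 2.465 × 0.707107 = 1.74302 m.
A = 4.17 × 3.81 = 15.8877 m².
Resultant F = γ·h_c·A = 10.90872 × 1.74302 × 15.8877 = 302.091 kN.
I_c = b·h³/12 = 4.17 × 3.81³/12 = 19.219 m⁴.
Centre of pressure: y_p = y_c + I_c/(y_c·A) = 2.465 + 19.219/(2.465 × 15.8877) = 2.465 + 0.490742 = 2.95574 m along the plane.
The resultant acts 1.905 + 0.490742 = 2.39574 m (along the plate) below the hinge at the top edge, so the moment about the hinge is M = F × 2.39574 = 302.091 × 2.39574 = 723.731 kN·m.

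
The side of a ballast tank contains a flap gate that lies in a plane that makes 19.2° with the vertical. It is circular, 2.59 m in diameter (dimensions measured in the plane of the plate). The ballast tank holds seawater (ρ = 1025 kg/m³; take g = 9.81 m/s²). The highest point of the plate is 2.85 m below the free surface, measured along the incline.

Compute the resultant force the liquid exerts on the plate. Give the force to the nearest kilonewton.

γ = ρg = 1025 × 9.81 / 1000 = 10.05525 kN/m³.
The plate makes 19.2° with the vertical, i.e. θ = 90° − 19.2° = 70.8° to the horizontal. Measuring y along the incline from the free-surface line, vertical depth h = y·sinθ with sinθ = 0.944376.
The centroid is at the centre, 1.295 m below the top of the plate, so y_c = 2.85 + 1.295 = 4.145 m and h_c = 4.145 × 0.944376 = 3.91444 m.
A = π(1.295)² = 5.26853 m².
Resultant F = γ·h_c·A = 10.05525 × 3.91444 × 5.26853 = 207.373 kN.

F ≈ 207 kN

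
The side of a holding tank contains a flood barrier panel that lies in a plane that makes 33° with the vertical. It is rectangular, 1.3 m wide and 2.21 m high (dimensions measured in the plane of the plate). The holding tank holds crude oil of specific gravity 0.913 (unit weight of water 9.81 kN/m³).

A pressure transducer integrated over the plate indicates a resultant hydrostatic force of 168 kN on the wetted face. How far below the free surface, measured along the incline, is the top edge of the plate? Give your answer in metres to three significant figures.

y_top ≈ 6.68 m

γ = 0.913 × 9.81 = 8.95653 kN/m³.
A = 1.3 × 2.21 = 2.873 m².
From F = γ·h_c·A, the centroid depth is h_c = 168/(8.95653 × 2.873) = 6.52881 m.
The plate makes 33° with the vertical, i.e. θ = 90° − 33° = 57° to the horizontal. Measuring y along the incline from the free-surface line, vertical depth h = y·sinθ with sinθ = 0.838671.
Along the incline, y_c = h_c/sinθ = 6.52881/0.838671 = 7.78471 m.
The centroid lies 2.21/2 = 1.105 m below the top edge, so the top edge sits at y_top = 7.78471 − 1.105 = 6.67971 m along the incline.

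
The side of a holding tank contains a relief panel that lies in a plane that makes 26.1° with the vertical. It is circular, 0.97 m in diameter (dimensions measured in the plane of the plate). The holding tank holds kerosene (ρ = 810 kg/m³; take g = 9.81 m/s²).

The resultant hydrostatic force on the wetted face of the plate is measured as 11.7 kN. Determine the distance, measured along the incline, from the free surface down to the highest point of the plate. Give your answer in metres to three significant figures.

y_top ≈ 1.73 m

γ = ρg = 810 × 9.81 / 1000 = 7.9461 kN/m³.
A = π(0.485)² = 0.738981 m².
From F = γ·h_c·A, the centroid depth is h_c = 11.7/(7.9461 × 0.738981) = 1.9925 m.
The plate makes 26.1° with the vertical, i.e. θ = 90° − 26.1° = 63.9° to the horizontal. Measuring y along the incline from the free-surface line, vertical depth h = y·sinθ with sinθ = 0.898028.
Along the incline, y_c = h_c/sinθ = 1.9925/0.898028 = 2.21875 m.
The centroid is at the centre, 0.485 m below the top of the plate, so the highest point sits at y_top = 2.21875 − 0.485 = 1.73375 m along the incline.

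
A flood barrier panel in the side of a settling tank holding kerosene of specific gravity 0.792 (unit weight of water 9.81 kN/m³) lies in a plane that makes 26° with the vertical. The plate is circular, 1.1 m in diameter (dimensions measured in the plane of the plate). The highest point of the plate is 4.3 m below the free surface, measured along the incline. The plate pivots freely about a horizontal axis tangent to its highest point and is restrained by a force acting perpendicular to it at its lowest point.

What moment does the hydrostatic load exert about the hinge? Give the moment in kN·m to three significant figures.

M ≈ 18.2 kN·m

γ = 0.792 × 9.81 = 7.76952 kN/m³.
The plate makes 26° with the vertical, i.e. θ = 90° − 26° = 64° to the horizontal. Measuring y along the incline from the free-surface line, vertical depth h = y·sinθ with sinθ = 0.898794.
The centroid is at the centre, 0.55 m below the top of the plate, so y_c = 4.3 + 0.55 = 4.85 m and h_c = 4.85 × 0.898794 = 4.35915 m.
A = π(0.55)² = 0.950332 m².
Resultant F = γ·h_c·A = 7.76952 × 4.35915 × 0.950332 = 32.1863 kN.
I_c = πr⁴/4 = π × 0.55⁴/4 = 0.0718688 m⁴.
Centre of pressure: y_p = y_c + I_c/(y_c·A) = 4.85 + 0.0718688/(4.85 × 0.950332) = 4.85 + 0.0155928 = 4.86559 m along the plane.
The resultant acts 0.55 + 0.0155928 = 0.565593 m (along the plate) below the hinge at the top edge, so the moment about the hinge is M = F × 0.565593 = 32.1863 × 0.565593 = 18.2043 kN·m.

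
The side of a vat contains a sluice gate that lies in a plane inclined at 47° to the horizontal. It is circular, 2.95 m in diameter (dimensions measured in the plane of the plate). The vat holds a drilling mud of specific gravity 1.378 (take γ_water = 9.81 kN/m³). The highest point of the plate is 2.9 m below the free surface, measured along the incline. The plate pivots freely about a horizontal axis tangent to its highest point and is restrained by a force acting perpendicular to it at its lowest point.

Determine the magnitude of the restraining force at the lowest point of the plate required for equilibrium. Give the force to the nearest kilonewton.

γ = 1.378 × 9.81 = 13.51818 kN/m³.
Let θ = 47° be the plate's angle to the horizontal; measure y along the incline from where the plane meets the free surface. Vertical depth h = y·sinθ with sinθ = 0.731354.
The centroid is at the centre, 1.475 m below the top of the plate, so y_c = 2.9 + 1.475 = 4.375 m and h_c = 4.375 × 0.731354 = 3.19967 m.
A = π(1.475)² = 6.83493 m².
Resultant F = γ·h_c·A = 13.51818 × 3.19967 × 6.83493 = 295.636 kN.
I_c = πr⁴/4 = π × 1.475⁴/4 = 3.71756 m⁴.
Centre of pressure: y_p = y_c + I_c/(y_c·A) = 4.375 + 3.71756/(4.375 × 6.83493) = 4.375 + 0.124321 = 4.49932 m along the plane.
The resultant acts 1.475 + 0.124321 = 1.59932 m (along the plate) below the hinge at the top edge, so the moment about the hinge is M = F × 1.59932 = 295.636 × 1.59932 = 472.817 kN·m.
A normal force at the bottom, 2.95 m from the hinge, must supply this moment: P = 472.817/2.95 = 160.277 kN.

P ≈ 160 kN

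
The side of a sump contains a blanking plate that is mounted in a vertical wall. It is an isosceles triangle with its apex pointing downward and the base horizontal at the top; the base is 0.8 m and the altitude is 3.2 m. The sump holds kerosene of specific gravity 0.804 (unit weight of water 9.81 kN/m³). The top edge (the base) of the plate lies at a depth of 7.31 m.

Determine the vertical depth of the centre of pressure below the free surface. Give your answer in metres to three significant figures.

γ = 0.804 × 9.81 = 7.88724 kN/m³.
With the apex down, the centroid sits h/3 = 3.2/3 = 1.06667 m below the base (the top edge), so the centroid depth is h_c = 7.31 + 1.06667 = 8.37667 m.
A = ½ × 0.8 × 3.2 = 1.28 m².
Resultant F = γ·h_c·A = 7.88724 × 8.37667 × 1.28 = 84.5681 kN.
I_c = b·h³/36 = 0.8 × 3.2³/36 = 0.728178 m⁴.
Centre of pressure: y_p = y_c + I_c/(y_c·A) = 8.37667 + 0.728178/(8.37667 × 1.28) = 8.37667 + 0.0679135 = 8.44458 m along the plane.

h_p = 8.44 m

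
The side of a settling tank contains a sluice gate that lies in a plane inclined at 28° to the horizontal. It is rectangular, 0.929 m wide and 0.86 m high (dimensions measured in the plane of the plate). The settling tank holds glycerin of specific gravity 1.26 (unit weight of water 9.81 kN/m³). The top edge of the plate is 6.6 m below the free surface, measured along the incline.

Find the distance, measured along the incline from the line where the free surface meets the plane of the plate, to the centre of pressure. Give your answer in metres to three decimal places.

γ = 1.26 × 9.81 = 12.3606 kN/m³.
Let θ = 28° be the plate's angle to the horizontal; measure y along the incline from where the plane meets the free surface. Vertical depth h = y·sinθ with sinθ = 0.469472.
The centroid lies 0.86/2 = 0.43 m below the top edge, so y_c = 6.6 + 0.43 = 7.03 m and h_c = 7.03 × 0.469472 = 3.30039 m.
A = 0.929 × 0.86 = 0.79894 m².
Resultant F = γ·h_c·A = 12.3606 × 3.30039 × 0.79894 = 32.5926 kN.
I_c = b·h³/12 = 0.929 × 0.86³/12 = 0.0492413 m⁴.
Centre of pressure: y_p = y_c + I_c/(y_c·A) = 7.03 + 0.0492413/(7.03 × 0.79894) = 7.03 + 0.00876718 = 7.03877 m along the plane.

y_p = 7.039 m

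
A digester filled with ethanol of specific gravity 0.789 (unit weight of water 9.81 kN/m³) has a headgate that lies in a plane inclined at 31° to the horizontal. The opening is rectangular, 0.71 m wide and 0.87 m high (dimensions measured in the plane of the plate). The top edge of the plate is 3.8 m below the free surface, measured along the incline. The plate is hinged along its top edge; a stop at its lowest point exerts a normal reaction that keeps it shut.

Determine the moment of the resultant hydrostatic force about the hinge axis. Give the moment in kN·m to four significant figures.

M ≈ 4.692 kN·m

γ = 0.789 × 9.81 = 7.74009 kN/m³.
Let θ = 31° be the plate's angle to the horizontal; measure y along the incline from where the plane meets the free surface. Vertical depth h = y·sinθ with sinθ = 0.515038.
The centroid lies 0.87/2 = 0.435 m below the top edge, so y_c = 3.8 + 0.435 = 4.235 m and h_c = 4.235 × 0.515038 = 2.18119 m.
A = 0.71 × 0.87 = 0.6177 m².
Resultant F = γ·h_c·A = 7.74009 × 2.18119 × 0.6177 = 10.4284 kN.
I_c = b·h³/12 = 0.71 × 0.87³/12 = 0.0389614 m⁴.
Centre of pressure: y_p = y_c + I_c/(y_c·A) = 4.235 + 0.0389614/(4.235 × 0.6177) = 4.235 + 0.0148937 = 4.24989 m along the plane.
The resultant acts 0.435 + 0.0148937 = 0.449894 m (along the plate) below the hinge at the top edge, so the moment about the hinge is M = F × 0.449894 = 10.4284 × 0.449894 = 4.69167 kN·m.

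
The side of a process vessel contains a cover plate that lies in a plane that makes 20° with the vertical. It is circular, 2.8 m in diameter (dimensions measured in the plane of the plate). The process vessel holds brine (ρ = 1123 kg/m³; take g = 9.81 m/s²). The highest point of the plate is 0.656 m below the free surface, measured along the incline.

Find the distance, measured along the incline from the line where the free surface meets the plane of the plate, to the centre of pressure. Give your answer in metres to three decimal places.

y_p = 2.294 m

γ = ρg = 1123 × 9.81 / 1000 = 11.01663 kN/m³.
The plate makes 20° with the vertical, i.e. θ = 90° − 20° = 70° to the horizontal. Measuring y along the incline from the free-surface line, vertical depth h = y·sinθ with sinθ = 0.939693.
The centroid is at the centre, 1.4 m below the top of the plate, so y_c = 0.656 + 1.4 = 2.056 m and h_c = 2.056 × 0.939693 = 1.93201 m.
A = π(1.4)² = 6.15752 m².
Resultant F = γ·h_c·A = 11.01663 × 1.93201 × 6.15752 = 131.058 kN.
I_c = πr⁴/4 = π × 1.4⁴/4 = 3.01719 m⁴.
Centre of pressure: y_p = y_c + I_c/(y_c·A) = 2.056 + 3.01719/(2.056 × 6.15752) = 2.056 + 0.238327 = 2.29433 m along the plane.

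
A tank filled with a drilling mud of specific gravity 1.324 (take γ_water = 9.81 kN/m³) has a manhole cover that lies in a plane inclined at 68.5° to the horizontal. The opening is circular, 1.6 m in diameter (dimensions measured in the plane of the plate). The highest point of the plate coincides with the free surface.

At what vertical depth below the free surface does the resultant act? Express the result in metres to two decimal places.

γ = 1.324 × 9.81 = 12.98844 kN/m³.
Let θ = 68.5° be the plate's angle to the horizontal; measure y along the incline from where the plane meets the free surface. Vertical depth h = y·sinθ with sinθ = 0.930418.
The centroid is at the centre, 0.8 m below the top of the plate, so y_c = 0.8 m and h_c = 0.8 × 0.930418 = 0.744334 m.
A = π(0.8)² = 2.01062 m².
Resultant F = γ·h_c·A = 12.98844 × 0.744334 × 2.01062 = 19.4381 kN.
I_c = πr⁴/4 = π × 0.8⁴/4 = 0.321699 m⁴.
Centre of pressure: y_p = y_c + I_c/(y_c·A) = 0.8 + 0.321699/(0.8 × 2.01062) = 0.8 + 0.2 = 1 m along the plane.
Vertically, h_p = y_p·sinθ = 1 × 0.930418 = 0.930418 m.

h_p = 0.93 m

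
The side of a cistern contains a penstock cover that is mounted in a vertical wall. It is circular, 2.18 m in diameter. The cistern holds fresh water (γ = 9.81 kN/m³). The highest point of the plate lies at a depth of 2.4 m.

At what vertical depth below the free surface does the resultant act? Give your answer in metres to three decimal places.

γ = 9.81 kN/m³.
The centroid is at the centre, 1.09 m below the top of the plate, so the centroid depth is h_c = 2.4 + 1.09 = 3.49 m.
A = π(1.09)² = 3.73253 m².
Resultant F = γ·h_c·A = 9.81 × 3.49 × 3.73253 = 127.79 kN.
I_c = πr⁴/4 = π × 1.09⁴/4 = 1.10865 m⁴.
Centre of pressure: y_p = y_c + I_c/(y_c·A) = 3.49 + 1.10865/(3.49 × 3.73253) = 3.49 + 0.0851071 = 3.57511 m along the plane.

h_p = 3.575 m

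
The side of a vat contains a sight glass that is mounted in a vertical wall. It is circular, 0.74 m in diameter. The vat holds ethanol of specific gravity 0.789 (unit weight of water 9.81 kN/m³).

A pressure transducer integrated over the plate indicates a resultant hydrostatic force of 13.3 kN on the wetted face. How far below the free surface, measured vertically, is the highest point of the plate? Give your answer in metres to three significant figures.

γ = 0.789 × 9.81 = 7.74009 kN/m³.
A = π(0.37)² = 0.430084 m².
From F = γ·h_c·A, the centroid depth is h_c = 13.3/(7.74009 × 0.430084) = 3.99533 m.
The centroid is at the centre, 0.37 m below the top of the plate, so the highest point sits at h_top = 3.99533 − 0.37 = 3.62533 m below the surface.

d_top ≈ 3.63 m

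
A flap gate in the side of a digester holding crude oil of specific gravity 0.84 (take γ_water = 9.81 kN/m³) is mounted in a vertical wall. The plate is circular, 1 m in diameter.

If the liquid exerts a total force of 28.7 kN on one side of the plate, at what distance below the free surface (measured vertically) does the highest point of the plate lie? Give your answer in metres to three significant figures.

γ = 0.84 × 9.81 = 8.2404 kN/m³.
A = π(0.5)² = 0.785398 m².
From F = γ·h_c·A, the centroid depth is h_c = 28.7/(8.2404 × 0.785398) = 4.43449 m.
The centroid is at the centre, 0.5 m below the top of the plate, so the highest point sits at h_top = 4.43449 − 0.5 = 3.93449 m below the surface.

d_top ≈ 3.93 m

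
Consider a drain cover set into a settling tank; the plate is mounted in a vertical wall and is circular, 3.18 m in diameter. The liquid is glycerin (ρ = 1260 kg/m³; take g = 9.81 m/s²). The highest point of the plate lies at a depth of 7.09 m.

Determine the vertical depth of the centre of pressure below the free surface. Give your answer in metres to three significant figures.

h_p = 8.75 m

γ = ρg = 1260 × 9.81 / 1000 = 12.3606 kN/m³.
The centroid is at the centre, 1.59 m below the top of the plate, so the centroid depth is h_c = 7.09 + 1.59 = 8.68 m.
A = π(1.59)² = 7.94226 m².
Resultant F = γ·h_c·A = 12.3606 × 8.68 × 7.94226 = 852.125 kN.
I_c = πr⁴/4 = π × 1.59⁴/4 = 5.01971 m⁴.
Centre of pressure: y_p = y_c + I_c/(y_c·A) = 8.68 + 5.01971/(8.68 × 7.94226) = 8.68 + 0.072814 = 8.75281 m along the plane.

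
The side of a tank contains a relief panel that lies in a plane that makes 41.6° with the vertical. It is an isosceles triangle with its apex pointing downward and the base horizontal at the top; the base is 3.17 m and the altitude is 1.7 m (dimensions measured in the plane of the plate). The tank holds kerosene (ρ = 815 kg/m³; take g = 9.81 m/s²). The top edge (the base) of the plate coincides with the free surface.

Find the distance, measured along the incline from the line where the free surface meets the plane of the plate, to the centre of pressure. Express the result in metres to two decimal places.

γ = ρg = 815 × 9.81 / 1000 = 7.99515 kN/m³.
The plate makes 41.6° with the vertical, i.e. θ = 90° − 41.6° = 48.4° to the horizontal. Measuring y along the incline from the free-surface line, vertical depth h = y·sinθ with sinθ = 0.747798.
With the apex down, the centroid sits h/3 = 1.7/3 = 0.566667 m below the base (the top edge), so y_c = 0.566667 m and h_c = 0.566667 × 0.747798 = 0.423752 m.
A = ½ × 3.17 × 1.7 = 2.6945 m².
Resultant F = γ·h_c·A = 7.99515 × 0.423752 × 2.6945 = 9.12886 kN.
I_c = b·h³/36 = 3.17 × 1.7³/36 = 0.432617 m⁴.
Centre of pressure: y_p = y_c + I_c/(y_c·A) = 0.566667 + 0.432617/(0.566667 × 2.6945) = 0.566667 + 0.283333 = 0.85 m along the plane.

y_p = 0.85 m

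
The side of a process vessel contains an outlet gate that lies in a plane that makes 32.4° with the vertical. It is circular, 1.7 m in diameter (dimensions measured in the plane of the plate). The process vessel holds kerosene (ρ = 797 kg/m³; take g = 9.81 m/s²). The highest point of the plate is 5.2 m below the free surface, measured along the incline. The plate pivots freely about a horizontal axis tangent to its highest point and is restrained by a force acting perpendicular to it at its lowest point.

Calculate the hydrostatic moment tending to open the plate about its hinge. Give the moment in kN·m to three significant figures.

γ = ρg = 797 × 9.81 / 1000 = 7.81857 kN/m³.
The plate makes 32.4° with the vertical, i.e. θ = 90° − 32.4° = 57.6° to the horizontal. Measuring y along the incline from the free-surface line, vertical depth h = y·sinθ with sinθ = 0.844328.
The centroid is at the centre, 0.85 m below the top of the plate, so y_c = 5.2 + 0.85 = 6.05 m and h_c = 6.05 × 0.844328 = 5.10818 m.
A = π(0.85)² = 2.2698 m².
Resultant F = γ·h_c·A = 7.81857 × 5.10818 × 2.2698 = 90.6528 kN.
I_c = πr⁴/4 = π × 0.85⁴/4 = 0.409983 m⁴.
Centre of pressure: y_p = y_c + I_c/(y_c·A) = 6.05 + 0.409983/(6.05 × 2.2698) = 6.05 + 0.0298554 = 6.07986 m along the plane.
The resultant acts 0.85 + 0.0298554 = 0.879855 m (along the plate) below the hinge at the top edge, so the moment about the hinge is M = F × 0.879855 = 90.6528 × 0.879855 = 79.7613 kN·m.

M ≈ 79.8 kN·m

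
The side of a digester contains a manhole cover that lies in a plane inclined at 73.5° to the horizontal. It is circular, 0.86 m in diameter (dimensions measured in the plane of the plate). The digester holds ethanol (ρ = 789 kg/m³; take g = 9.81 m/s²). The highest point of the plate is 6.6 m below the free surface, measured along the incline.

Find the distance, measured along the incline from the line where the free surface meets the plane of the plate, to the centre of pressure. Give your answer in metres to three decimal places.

y_p = 7.037 m

γ = ρg = 789 × 9.81 / 1000 = 7.74009 kN/m³.
Let θ = 73.5° be the plate's angle to the horizontal; measure y along the incline from where the plane meets the free surface. Vertical depth h = y·sinθ with sinθ = 0.958820.
The centroid is at the centre, 0.43 m below the top of the plate, so y_c = 6.6 + 0.43 = 7.03 m and h_c = 7.03 × 0.958820 = 6.7405 m.
A = π(0.43)² = 0.58088 m².
Resultant F = γ·h_c·A = 7.74009 × 6.7405 × 0.58088 = 30.3057 kN.
I_c = πr⁴/4 = π × 0.43⁴/4 = 0.0268512 m⁴.
Centre of pressure: y_p = y_c + I_c/(y_c·A) = 7.03 + 0.0268512/(7.03 × 0.58088) = 7.03 + 0.0065754 = 7.03658 m along the plane.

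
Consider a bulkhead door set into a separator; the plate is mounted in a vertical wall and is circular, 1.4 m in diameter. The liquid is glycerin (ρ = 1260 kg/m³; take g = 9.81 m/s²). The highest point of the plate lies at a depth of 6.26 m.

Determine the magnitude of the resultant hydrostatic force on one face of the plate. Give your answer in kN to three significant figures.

γ = ρg = 1260 × 9.81 / 1000 = 12.3606 kN/m³.
The centroid is at the centre, 0.7 m below the top of the plate, so the centroid depth is h_c = 6.26 + 0.7 = 6.96 m.
A = π(0.7)² = 1.53938 m².
Resultant F = γ·h_c·A = 12.3606 × 6.96 × 1.53938 = 132.433 kN.

F ≈ 132 kN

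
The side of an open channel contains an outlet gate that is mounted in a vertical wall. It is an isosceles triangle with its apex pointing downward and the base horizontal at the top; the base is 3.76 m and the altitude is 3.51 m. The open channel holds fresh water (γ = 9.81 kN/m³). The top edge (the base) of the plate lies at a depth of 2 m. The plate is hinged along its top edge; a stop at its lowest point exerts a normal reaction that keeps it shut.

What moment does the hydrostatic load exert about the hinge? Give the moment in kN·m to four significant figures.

M ≈ 284.4 kN·m

γ = 9.81 kN/m³.
With the apex down, the centroid sits h/3 = 3.51/3 = 1.17 m below the base (the top edge), so the centroid depth is h_c = 2 + 1.17 = 3.17 m.
A = ½ × 3.76 × 3.51 = 6.5988 m².
Resultant F = γ·h_c·A = 9.81 × 3.17 × 6.5988 = 205.208 kN.
I_c = b·h³/36 = 3.76 × 3.51³/36 = 4.51655 m⁴.
Centre of pressure: y_p = y_c + I_c/(y_c·A) = 3.17 + 4.51655/(3.17 × 6.5988) = 3.17 + 0.215915 = 3.38591 m along the plane.
The resultant acts 1.17 + 0.215915 = 1.38592 m (along the plate) below the hinge at the top edge, so the moment about the hinge is M = F × 1.38592 = 205.208 × 1.38592 = 284.402 kN·m.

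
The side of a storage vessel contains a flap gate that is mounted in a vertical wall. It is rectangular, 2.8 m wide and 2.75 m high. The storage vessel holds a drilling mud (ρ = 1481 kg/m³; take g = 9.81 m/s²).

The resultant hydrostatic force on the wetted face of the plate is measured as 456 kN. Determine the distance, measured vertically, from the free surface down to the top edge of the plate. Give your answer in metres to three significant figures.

γ = ρg = 1481 × 9.81 / 1000 = 14.52861 kN/m³.
A = 2.8 × 2.75 = 7.7 m².
From F = γ·h_c·A, the centroid depth is h_c = 456/(14.52861 × 7.7) = 4.07615 m.
The centroid lies 2.75/2 = 1.375 m below the top edge, so the top edge sits at h_top = 4.07615 − 1.375 = 2.70115 m below the surface.

d_top ≈ 2.70 m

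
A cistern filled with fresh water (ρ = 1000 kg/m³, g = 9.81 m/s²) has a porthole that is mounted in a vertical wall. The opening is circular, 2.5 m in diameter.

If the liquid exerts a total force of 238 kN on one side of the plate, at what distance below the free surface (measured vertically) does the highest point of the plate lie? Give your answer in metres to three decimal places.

d_top ≈ 3.692 m

γ = ρg = 1000 × 9.81 = 9810 N/m³ = 9.81 kN/m³.
A = π(1.25)² = 4.90874 m².
From F = γ·h_c·A, the centroid depth is h_c = 238/(9.81 × 4.90874) = 4.9424 m.
The centroid is at the centre, 1.25 m below the top of the plate, so the highest point sits at h_top = 4.9424 − 1.25 = 3.6924 m below the surface.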